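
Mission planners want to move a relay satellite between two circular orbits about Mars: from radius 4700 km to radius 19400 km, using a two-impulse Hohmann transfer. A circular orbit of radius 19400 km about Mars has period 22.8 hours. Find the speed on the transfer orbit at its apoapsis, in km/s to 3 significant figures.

From Kepler's third law T² = 4π²r³/μ at r = 19400 km, T = 22.8 hours = 22.8 × 3600 s = 82080 s: μ = 4π²r³/T² = 42784.9 km³/s².
Transfer-ellipse semi-major axis a_t = (r₁ + r₂)/2 = (4700 + 19400)/2 = 12050 km.
The apoapsis of the transfer ellipse is at r = 19400 km.
Vis-viva: v = √[μ(2/r − 1/a_t)] = √[42784.9 × (2/19400 − 1/12050)] = 0.9275 km/s.

v = 0.927 km/s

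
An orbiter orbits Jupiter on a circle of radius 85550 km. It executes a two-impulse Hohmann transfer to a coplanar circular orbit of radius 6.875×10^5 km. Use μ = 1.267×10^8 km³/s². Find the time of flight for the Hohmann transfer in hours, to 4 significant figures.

t = 18.63 hours

The Hohmann ellipse has a_t = (r₁ + r₂)/2 = 3.86525×10^5 km.
Half the transfer-orbit period gives t = π√(a_t³/μ) = 67070 s.
Converting: 67070 s ÷ 3600 s/hour = 18.63 hours.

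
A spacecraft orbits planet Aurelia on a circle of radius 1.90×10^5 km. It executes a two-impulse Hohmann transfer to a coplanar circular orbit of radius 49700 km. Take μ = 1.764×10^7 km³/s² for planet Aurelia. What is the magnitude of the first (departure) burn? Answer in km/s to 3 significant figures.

Semi-major axis of the transfer orbit: a_t = (1.900×10^5 + 49700)/2 = 1.1985×10^5 km.
Circular speed at r = 1.900×10^5 km: v_c = √(μ/r) = 9.6355 km/s.
Transfer-orbit speed at the same r (vis-viva, a = a_t): v_t = √[μ(2/r − 1/a_t)] = 6.2049 km/s.
Δv₁ = |v_t − v_c| = |6.2049 − 9.6355| = 3.431 km/s.

Δv₁ = 3.43 km/s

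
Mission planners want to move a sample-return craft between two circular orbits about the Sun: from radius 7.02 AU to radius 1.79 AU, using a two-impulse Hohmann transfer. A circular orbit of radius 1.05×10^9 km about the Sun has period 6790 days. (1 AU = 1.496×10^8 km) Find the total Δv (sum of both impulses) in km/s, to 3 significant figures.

From Kepler's third law T² = 4π²r³/μ at r = 1.05×10^9 km, T = 6790 days = 6790 × 86400 s = 5.86656×10^8 s: μ = 4π²r³/T² = 1.32789×10^11 km³/s².
In km: r₁ = 7.02 × 1.496×10^8 = 1.050192×10^9 km; r₂ = 1.79 × 1.496×10^8 = 2.67784×10^8 km.
The Hohmann ellipse has a_t = (r₁ + r₂)/2 = 6.58988×10^8 km.
At r₁ the circular-orbit speed is v₁ = √(μ/r₁) = 11.245 km/s.
On the transfer ellipse at r₁, vis-viva equation gives v_a = √[μ(2/r₁ − 1/a_t)] = 7.1680 km/s.
First burn Δv₁ = |v_a − v₁| = 4.077 km/s.
Circular speed at r₂: v₂ = √(μ/r₂) = 22.268 km/s.
Transfer-orbit speed at r₂: v_p = √[μ(2/r₂ − 1/a_t)] = 28.111 km/s.
Second burn Δv₂ = |v₂ − v_p| = 5.843 km/s.
Δv = Δv₁ + Δv₂ = 4.077 + 5.843 = 9.920 km/s.

Δv = 9.92 km/s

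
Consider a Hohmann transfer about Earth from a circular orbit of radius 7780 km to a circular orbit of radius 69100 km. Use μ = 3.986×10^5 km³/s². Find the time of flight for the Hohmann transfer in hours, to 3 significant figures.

t = 10.4 hours

The Hohmann ellipse has a_t = (r₁ + r₂)/2 = 38440 km.
Half the transfer-orbit period gives t = π√(a_t³/μ) = 37500 s.
Converting: 37500 s ÷ 3600 s/hour = 10.4 hours.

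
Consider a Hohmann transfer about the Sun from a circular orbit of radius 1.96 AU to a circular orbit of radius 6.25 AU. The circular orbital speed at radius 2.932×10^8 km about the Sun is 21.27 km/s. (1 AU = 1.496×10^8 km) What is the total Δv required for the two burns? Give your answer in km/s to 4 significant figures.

Δv = 8.656 km/s

From the circular-orbit relation v² = μ/r at r = 2.932×10^8 km: μ = v²r = (21.27)² × 2.932×10^8 = 1.32647×10^11 km³/s².
In km: r₁ = 1.96 × 1.496×10^8 = 2.93216×10^8 km; r₂ = 6.25 × 1.496×10^8 = 9.350×10^8 km.
The Hohmann ellipse has a_t = (r₁ + r₂)/2 = 6.14108×10^8 km.
Circular speed at r₁: v₁ = √(μ/r₁) = √(1.32647×10^11/2.93216×10^8) = 21.2694 km/s.
Transfer-orbit speed at r₁ (vis-viva equation): v_p = √[μ(2/r₁ − 1/a_t)] = 26.2445 km/s.
First burn Δv₁ = |v_p − v₁| = 4.975 km/s.
Circular speed at r₂: v₂ = √(μ/r₂) = 11.911 km/s.
Transfer-orbit speed at r₂: v_a = √[μ(2/r₂ − 1/a_t)] = 8.2303 km/s.
Second burn Δv₂ = |v₂ − v_a| = 3.681 km/s.
Total Δv = Δv₁ + Δv₂ = 8.656 km/s.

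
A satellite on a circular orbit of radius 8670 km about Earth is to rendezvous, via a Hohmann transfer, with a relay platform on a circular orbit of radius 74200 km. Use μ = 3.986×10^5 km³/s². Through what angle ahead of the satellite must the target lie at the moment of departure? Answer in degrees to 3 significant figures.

Transfer-ellipse semi-major axis a_t = (r₁ + r₂)/2 = (8670 + 74200)/2 = 41435 km.
Transfer time t = π√(a_t³/μ) = 41970 s.
Target angular speed ω₂ = √(μ/r₂³) = 3.124×10^-5 rad/s.
Angle swept by the target during transfer: ω₂·t = 1.311 rad = 75.11°.
Arrival is 180° from departure on the ellipse, so φ = 180° − 75.11° = 105°.

φ = 105°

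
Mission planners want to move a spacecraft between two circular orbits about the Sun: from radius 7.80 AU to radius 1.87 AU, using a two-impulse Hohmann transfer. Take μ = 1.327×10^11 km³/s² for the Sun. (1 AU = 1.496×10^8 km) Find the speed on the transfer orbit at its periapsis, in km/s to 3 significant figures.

v = 27.7 km/s

In km: r₁ = 7.80 × 1.496×10^8 = 1.16688×10^9 km; r₂ = 1.87 × 1.496×10^8 = 2.79752×10^8 km.
Semi-major axis of the transfer orbit: a_t = (1.16688×10^9 + 2.79752×10^8)/2 = 7.23316×10^8 km.
At periapsis, r = 2.79752×10^8 km.
Vis-viva: v = √[μ(2/r − 1/a_t)] = √[1.327×10^11 × (2/2.79752×10^8 − 1/7.23316×10^8)] = 27.66 km/s.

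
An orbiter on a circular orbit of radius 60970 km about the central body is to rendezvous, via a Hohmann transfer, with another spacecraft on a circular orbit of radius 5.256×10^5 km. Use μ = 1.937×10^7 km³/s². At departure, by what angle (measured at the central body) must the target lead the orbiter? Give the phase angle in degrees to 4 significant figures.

φ = 105.0°

Semi-major axis of the transfer orbit: a_t = (60970 + 5.256×10^5)/2 = 2.93285×10^5 km.
The half-period of the transfer ellipse is t = π√(a_t³/μ) = 1.1338×10^5 s.
The target's mean motion on its circular orbit is ω₂ = √(μ/r₂³) = 1.1550×10^-5 rad/s.
Angle swept by the target during transfer: ω₂·t = 1.3095 rad = 75.03°.
The orbiter traverses 180° on the transfer ellipse, so the target must lead by 180° − 75.03° = 105.0°.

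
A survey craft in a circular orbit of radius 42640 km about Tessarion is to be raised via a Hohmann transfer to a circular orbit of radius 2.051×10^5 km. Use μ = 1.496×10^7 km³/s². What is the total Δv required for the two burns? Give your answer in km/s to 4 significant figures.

Semi-major axis of the transfer orbit: a_t = (42640 + 2.051×10^5)/2 = 1.2387×10^5 km.
At r₁ the circular-orbit speed is v₁ = √(μ/r₁) = 18.731 km/s.
On the transfer ellipse at r₁, v² = μ(2/r − 1/a) gives v_p = √[μ(2/r₁ − 1/a_t)] = 24.102 km/s.
First burn Δv₁ = |v_p − v₁| = 5.371 km/s.
Circular speed at r₂: v₂ = √(μ/r₂) = 8.5405 km/s.
Transfer-orbit speed at r₂: v_a = √[μ(2/r₂ − 1/a_t)] = 5.0108 km/s.
Second burn Δv₂ = |v₂ − v_a| = 3.530 km/s.
Δv = Δv₁ + Δv₂ = 5.371 + 3.530 = 8.901 km/s.

Δv = 8.901 km/s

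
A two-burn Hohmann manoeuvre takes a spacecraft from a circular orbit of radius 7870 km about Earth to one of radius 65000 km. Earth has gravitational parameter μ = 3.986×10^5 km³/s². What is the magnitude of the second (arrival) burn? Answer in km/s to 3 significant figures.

Δv₂ = 1.33 km/s

Transfer-ellipse semi-major axis a_t = (r₁ + r₂)/2 = (7870 + 65000)/2 = 36435 km.
On the circular orbit at r = 65000 km, v_c = √(μ/r) = 2.476 km/s.
Transfer-orbit speed at the same r (vis-viva, a = a_t): v_t = √[μ(2/r − 1/a_t)] = 1.151 km/s.
Δv₂ = |v_t − v_c| = |1.151 − 2.476| = 1.325 km/s.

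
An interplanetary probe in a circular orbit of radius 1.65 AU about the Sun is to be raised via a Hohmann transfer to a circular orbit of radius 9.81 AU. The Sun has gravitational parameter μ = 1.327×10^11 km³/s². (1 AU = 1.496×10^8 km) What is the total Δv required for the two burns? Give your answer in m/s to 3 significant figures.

Δv = 11600 m/s

In km: r₁ = 1.65 × 1.496×10^8 = 2.4684×10^8 km; r₂ = 9.81 × 1.496×10^8 = 1.467576×10^9 km.
The Hohmann ellipse has a_t = (r₁ + r₂)/2 = 8.57208×10^8 km.
At r₁ the circular-orbit speed is v₁ = √(μ/r₁) = 23.186 km/s.
On the transfer ellipse at r₁, vis-viva gives v_p = √[μ(2/r₁ − 1/a_t)] = 30.338 km/s.
First burn Δv₁ = |v_p − v₁| = 7.152 km/s.
At r₂, v₂ = √(μ/r₂) = 9.509 km/s.
Transfer-orbit speed at r₂: v_a = √[μ(2/r₂ − 1/a_t)] = 5.103 km/s.
Second burn Δv₂ = |v₂ − v_a| = 4.406 km/s.
Δv = Δv₁ + Δv₂ = 7.152 + 4.406 = 11.56 km/s.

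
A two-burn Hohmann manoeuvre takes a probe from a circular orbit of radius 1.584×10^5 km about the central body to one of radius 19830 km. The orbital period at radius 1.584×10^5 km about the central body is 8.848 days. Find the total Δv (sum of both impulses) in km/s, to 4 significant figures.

From Kepler's third law T² = 4π²r³/μ at r = 1.584×10^5 km, T = 8.848 days = 8.848 × 86400 s = 7.644672×10^5 s: μ = 4π²r³/T² = 2.68477×10^5 km³/s².
The Hohmann ellipse has a_t = (r₁ + r₂)/2 = 89115 km.
Circular speed at r₁: v₁ = √(μ/r₁) = √(2.68477×10^5/1.584×10^5) = 1.3019 km/s.
Transfer-orbit speed at r₁ (v² = μ(2/r − 1/a)): v_a = √[μ(2/r₁ − 1/a_t)] = 0.61413 km/s.
First burn Δv₁ = |v_a − v₁| = 0.6878 km/s.
Circular speed at r₂: v₂ = √(μ/r₂) = 3.680 km/s.
Transfer-orbit speed at r₂: v_p = √[μ(2/r₂ − 1/a_t)] = 4.906 km/s.
Second burn Δv₂ = |v₂ − v_p| = 1.226 km/s.
Δv = Δv₁ + Δv₂ = 0.6878 + 1.226 = 1.914 km/s.

Δv = 1.914 km/s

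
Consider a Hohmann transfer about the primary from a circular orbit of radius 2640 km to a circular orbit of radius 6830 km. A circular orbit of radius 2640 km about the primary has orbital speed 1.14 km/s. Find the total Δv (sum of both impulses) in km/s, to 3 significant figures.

From the circular-orbit relation v² = μ/r at r = 2640 km: μ = v²r = (1.14)² × 2640 = 3430.94 km³/s².
The Hohmann ellipse has a_t = (r₁ + r₂)/2 = 4735 km.
At r₁ the circular-orbit speed is v₁ = √(μ/r₁) = 1.1400 km/s.
Transfer-orbit speed at r₁ (v² = μ(2/r − 1/a)): v_p = √[μ(2/r₁ − 1/a_t)] = 1.3692 km/s.
First burn Δv₁ = |v_p − v₁| = 0.2292 km/s.
At r₂, v₂ = √(μ/r₂) = 0.70876 km/s.
Transfer-orbit speed at r₂: v_a = √[μ(2/r₂ − 1/a_t)] = 0.52922 km/s.
Second burn Δv₂ = |v₂ − v_a| = 0.1795 km/s.
Δv = Δv₁ + Δv₂ = 0.2292 + 0.1795 = 0.4087 km/s.

Δv = 0.409 km/s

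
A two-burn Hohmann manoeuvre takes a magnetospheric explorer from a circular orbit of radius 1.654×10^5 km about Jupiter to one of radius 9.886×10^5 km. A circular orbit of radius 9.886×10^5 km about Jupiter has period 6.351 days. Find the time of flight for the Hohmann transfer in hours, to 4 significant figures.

t = 33.98 hours

From Kepler's third law T² = 4π²r³/μ at r = 9.886×10^5 km, T = 6.351 days = 6.351 × 86400 s = 5.487264×10^5 s: μ = 4π²r³/T² = 1.26681×10^8 km³/s².
Transfer-ellipse semi-major axis a_t = (r₁ + r₂)/2 = (1.654×10^5 + 9.886×10^5)/2 = 5.770×10^5 km.
By Kepler's third law the transfer-orbit period is T = 2π√(a_t³/μ), so t = T/2 = 1.2234×10^5 s.
Converting: 1.2234×10^5 s ÷ 3600 s/hour = 33.98 hours.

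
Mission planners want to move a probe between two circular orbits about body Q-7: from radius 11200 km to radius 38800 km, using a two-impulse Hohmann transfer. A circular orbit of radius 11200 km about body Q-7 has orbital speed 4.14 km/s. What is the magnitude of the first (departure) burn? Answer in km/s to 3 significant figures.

Δv₁ = 1.02 km/s

From the circular-orbit relation v² = μ/r at r = 11200 km: μ = v²r = (4.14)² × 11200 = 1.91964×10^5 km³/s².
Transfer-ellipse semi-major axis a_t = (r₁ + r₂)/2 = (11200 + 38800)/2 = 25000 km.
On the circular orbit at r = 11200 km, v_c = √(μ/r) = 4.140 km/s.
Vis-viva on the transfer ellipse at r = 11200 km gives v_t = √[μ(2/r − 1/a_t)] = 5.158 km/s.
Δv₁ = |v_t − v_c| = |5.158 − 4.140| = 1.018 km/s.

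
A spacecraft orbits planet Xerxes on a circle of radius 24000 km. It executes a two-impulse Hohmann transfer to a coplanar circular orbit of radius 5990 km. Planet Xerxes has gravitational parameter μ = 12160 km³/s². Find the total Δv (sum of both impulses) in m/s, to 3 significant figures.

Semi-major axis of the transfer orbit: a_t = (24000 + 5990)/2 = 14995 km.
Circular speed at r₁: v₁ = √(μ/r₁) = √(12160/24000) = 0.711805 km/s.
On the transfer ellipse at r₁, vis-viva gives v_a = √[μ(2/r₁ − 1/a_t)] = 0.449885 km/s.
First burn Δv₁ = |v_a − v₁| = 0.26192 km/s.
Circular speed at r₂: v₂ = √(μ/r₂) = 1.424798 km/s.
Transfer-orbit speed at r₂: v_p = √[μ(2/r₂ − 1/a_t)] = 1.802544 km/s.
Second burn Δv₂ = |v₂ − v_p| = 0.37775 km/s.
Δv = Δv₁ + Δv₂ = 0.26192 + 0.37775 = 0.6397 km/s.

Δv = 640 m/s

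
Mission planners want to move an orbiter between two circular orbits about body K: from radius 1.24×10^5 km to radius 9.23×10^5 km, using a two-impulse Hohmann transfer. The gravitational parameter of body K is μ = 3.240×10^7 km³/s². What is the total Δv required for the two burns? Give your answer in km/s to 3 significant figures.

Δv = 8.34 km/s

The Hohmann ellipse has a_t = (r₁ + r₂)/2 = 5.235×10^5 km.
At r₁ the circular-orbit speed is v₁ = √(μ/r₁) = 16.1645 km/s.
Transfer-orbit speed at r₁ (vis-viva equation): v_p = √[μ(2/r₁ − 1/a_t)] = 21.4637 km/s.
First burn Δv₁ = |v_p − v₁| = 5.299 km/s.
Circular speed at r₂: v₂ = √(μ/r₂) = 5.925 km/s.
Transfer-orbit speed at r₂: v_a = √[μ(2/r₂ − 1/a_t)] = 2.884 km/s.
Second burn Δv₂ = |v₂ − v_a| = 3.041 km/s.
Total Δv = Δv₁ + Δv₂ = 8.340 km/s.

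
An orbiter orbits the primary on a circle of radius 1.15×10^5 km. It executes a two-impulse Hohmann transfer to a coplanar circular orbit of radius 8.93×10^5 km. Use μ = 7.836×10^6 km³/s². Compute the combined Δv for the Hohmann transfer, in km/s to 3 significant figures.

Δv = 4.28 km/s

Transfer-ellipse semi-major axis a_t = (r₁ + r₂)/2 = (1.150×10^5 + 8.930×10^5)/2 = 5.040×10^5 km.
Circular speed at r₁: v₁ = √(μ/r₁) = √(7.836×10^6/1.150×10^5) = 8.2546 km/s.
On the transfer ellipse at r₁, vis-viva equation gives v_p = √[μ(2/r₁ − 1/a_t)] = 10.988 km/s.
First burn Δv₁ = |v_p − v₁| = 2.733 km/s.
Circular speed at r₂: v₂ = √(μ/r₂) = 2.962 km/s.
Transfer-orbit speed at r₂: v_a = √[μ(2/r₂ − 1/a_t)] = 1.415 km/s.
Second burn Δv₂ = |v₂ − v_a| = 1.547 km/s.
Total Δv = Δv₁ + Δv₂ = 4.280 km/s.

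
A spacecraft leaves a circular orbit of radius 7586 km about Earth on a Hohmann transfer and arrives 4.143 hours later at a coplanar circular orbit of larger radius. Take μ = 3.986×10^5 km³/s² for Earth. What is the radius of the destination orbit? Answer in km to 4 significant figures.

Transfer time t = 4.143 hours = 14914.8 s, and t = π√(a_t³/μ).
So a_t = (μ t²/π²)^(1/3) = (3.986×10^5 × (14914.8)² / π²)^(1/3) = 20789 km.
Since a_t = (r₁ + r₂)/2, r₂ = 2a_t − r₁ = 2×20789 − 7586 = 33992 km.

r₂ = 33990 km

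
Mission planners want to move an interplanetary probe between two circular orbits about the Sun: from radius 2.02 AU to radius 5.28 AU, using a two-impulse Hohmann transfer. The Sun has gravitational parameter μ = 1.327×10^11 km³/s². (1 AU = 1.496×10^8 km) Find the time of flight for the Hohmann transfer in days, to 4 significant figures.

t = 1274 days

In km: r₁ = 2.02 × 1.496×10^8 = 3.02192×10^8 km; r₂ = 5.28 × 1.496×10^8 = 7.89888×10^8 km.
The Hohmann ellipse has a_t = (r₁ + r₂)/2 = 5.4604×10^8 km.
By Kepler's third law the transfer-orbit period is T = 2π√(a_t³/μ), so t = T/2 = 1.1004×10^8 s.
Converting: 1.1004×10^8 s ÷ 86400 s/day = 1274 days.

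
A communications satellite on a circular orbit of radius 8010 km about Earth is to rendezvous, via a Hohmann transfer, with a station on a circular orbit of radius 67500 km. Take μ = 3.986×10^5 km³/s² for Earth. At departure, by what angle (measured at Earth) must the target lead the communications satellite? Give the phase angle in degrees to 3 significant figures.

φ = 105°

Semi-major axis of the transfer orbit: a_t = (8010 + 67500)/2 = 37755 km.
The half-period of the transfer ellipse is t = π√(a_t³/μ) = 36504 s.
The target's mean motion on its circular orbit is ω₂ = √(μ/r₂³) = 3.6001×10^-5 rad/s.
Angle swept by the target during transfer: ω₂·t = 1.3142 rad = 75.30°.
The communications satellite traverses 180° on the transfer ellipse, so the target must lead by 180° − 75.30° = 105°.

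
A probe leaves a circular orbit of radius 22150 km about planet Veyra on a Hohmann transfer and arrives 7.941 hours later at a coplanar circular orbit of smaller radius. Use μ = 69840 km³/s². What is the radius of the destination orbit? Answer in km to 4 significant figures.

Transfer time t = 7.941 hours = 28587.6 s, and t = π√(a_t³/μ).
So a_t = (μ t²/π²)^(1/3) = (69840 × (28587.6)² / π²)^(1/3) = 17950 km.
Since a_t = (r₁ + r₂)/2, r₂ = 2a_t − r₁ = 2×17950 − 22150 = 13750 km.

r₂ = 13750 km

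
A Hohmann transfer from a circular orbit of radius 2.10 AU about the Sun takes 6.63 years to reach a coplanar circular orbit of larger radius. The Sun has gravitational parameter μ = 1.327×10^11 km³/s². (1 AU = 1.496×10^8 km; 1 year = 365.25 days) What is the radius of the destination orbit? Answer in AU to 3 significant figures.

r₂ = 9.10 AU

In km: r₁ = 2.10 × 1.496×10^8 = 3.1416×10^8 km.
Transfer time t = 6.63 years × 365.25 × 86400 s = 2.09226888×10^8 s, and t = π√(a_t³/μ).
So a_t = (μ t²/π²)^(1/3) = (1.327×10^11 × (2.09226888×10^8)² / π²)^(1/3) = 8.3805×10^8 km.
Since a_t = (r₁ + r₂)/2, r₂ = 2a_t − r₁ = 2×8.3805×10^8 − 3.1416×10^8 = 1.36194×10^9 km.
In AU: r₂ = 1.36194×10^9 / 1.496×10^8 = 9.10 AU.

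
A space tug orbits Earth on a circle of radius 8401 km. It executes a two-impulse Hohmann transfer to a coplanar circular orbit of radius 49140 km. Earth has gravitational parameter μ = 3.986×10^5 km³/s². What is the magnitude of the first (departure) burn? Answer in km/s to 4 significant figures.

Δv₁ = 2.114 km/s

The Hohmann ellipse has a_t = (r₁ + r₂)/2 = 28770.5 km.
Circular speed at r = 8401 km: v_c = √(μ/r) = 6.888 km/s.
Vis-viva on the transfer ellipse at r = 8401 km gives v_t = √[μ(2/r − 1/a_t)] = 9.002 km/s.
Δv₁ = |v_t − v_c| = |9.002 − 6.888| = 2.114 km/s.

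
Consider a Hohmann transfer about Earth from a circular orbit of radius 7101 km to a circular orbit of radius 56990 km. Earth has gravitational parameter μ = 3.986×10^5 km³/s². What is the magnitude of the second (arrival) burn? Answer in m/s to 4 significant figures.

The Hohmann ellipse has a_t = (r₁ + r₂)/2 = 32045.5 km.
On the circular orbit at r = 56990 km, v_c = √(μ/r) = 2.645 km/s.
Vis-viva on the transfer ellipse at r = 56990 km gives v_t = √[μ(2/r − 1/a_t)] = 1.245 km/s.
Δv₂ = |v_t − v_c| = |1.245 − 2.645| = 1.400 km/s.

Δv₂ = 1400 m/s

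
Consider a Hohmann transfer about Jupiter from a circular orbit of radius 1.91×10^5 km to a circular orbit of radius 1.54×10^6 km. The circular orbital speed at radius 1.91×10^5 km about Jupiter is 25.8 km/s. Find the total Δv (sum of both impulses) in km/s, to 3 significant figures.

Δv = 13.4 km/s

From the circular-orbit relation v² = μ/r at r = 1.91×10^5 km: μ = v²r = (25.8)² × 1.91×10^5 = 1.27137×10^8 km³/s².
Transfer-ellipse semi-major axis a_t = (r₁ + r₂)/2 = (1.910×10^5 + 1.540×10^6)/2 = 8.655×10^5 km.
At r₁ the circular-orbit speed is v₁ = √(μ/r₁) = 25.800 km/s.
On the transfer ellipse at r₁, v² = μ(2/r − 1/a) gives v_p = √[μ(2/r₁ − 1/a_t)] = 34.415 km/s.
First burn Δv₁ = |v_p − v₁| = 8.615 km/s.
At r₂, v₂ = √(μ/r₂) = 9.086 km/s.
Transfer-orbit speed at r₂: v_a = √[μ(2/r₂ − 1/a_t)] = 4.268 km/s.
Second burn Δv₂ = |v₂ − v_a| = 4.818 km/s.
Δv = Δv₁ + Δv₂ = 8.615 + 4.818 = 13.43 km/s.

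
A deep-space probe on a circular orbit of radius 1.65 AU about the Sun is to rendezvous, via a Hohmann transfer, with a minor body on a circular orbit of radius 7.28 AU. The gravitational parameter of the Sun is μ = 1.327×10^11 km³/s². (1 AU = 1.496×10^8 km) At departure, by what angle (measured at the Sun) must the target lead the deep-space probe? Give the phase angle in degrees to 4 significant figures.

φ = 93.54°

In km: r₁ = 1.65 × 1.496×10^8 = 2.4684×10^8 km; r₂ = 7.28 × 1.496×10^8 = 1.089088×10^9 km.
Semi-major axis of the transfer orbit: a_t = (2.4684×10^8 + 1.089088×10^9)/2 = 6.67964×10^8 km.
Transfer time t = π√(a_t³/μ) = 1.4888×10^8 s.
The target's mean motion on its circular orbit is ω₂ = √(μ/r₂³) = 1.0135×10^-8 rad/s.
Angle swept by the target during transfer: ω₂·t = 1.509 rad = 86.46°.
Arrival is 180° from departure on the ellipse, so φ = 180° − 86.46° = 93.54°.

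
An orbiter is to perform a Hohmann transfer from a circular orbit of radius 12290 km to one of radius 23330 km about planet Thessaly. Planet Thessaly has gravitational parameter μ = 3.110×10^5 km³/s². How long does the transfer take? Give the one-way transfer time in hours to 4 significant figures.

t = 3.719 hours

Semi-major axis of the transfer orbit: a_t = (12290 + 23330)/2 = 17810 km.
By Kepler's third law the transfer-orbit period is T = 2π√(a_t³/μ), so t = T/2 = 13390 s.
Converting: 13390 s ÷ 3600 s/hour = 3.719 hours.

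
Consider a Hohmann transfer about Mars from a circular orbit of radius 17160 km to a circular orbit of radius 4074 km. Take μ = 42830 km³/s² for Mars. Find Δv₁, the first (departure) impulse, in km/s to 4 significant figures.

The Hohmann ellipse has a_t = (r₁ + r₂)/2 = 10617 km.
On the circular orbit at r = 17160 km, v_c = √(μ/r) = 1.5798 km/s.
Vis-viva on the transfer ellipse at r = 17160 km gives v_t = √[μ(2/r − 1/a_t)] = 0.97864 km/s.
Δv₁ = |v_t − v_c| = |0.97864 − 1.5798| = 0.6012 km/s.

Δv₁ = 0.6012 km/s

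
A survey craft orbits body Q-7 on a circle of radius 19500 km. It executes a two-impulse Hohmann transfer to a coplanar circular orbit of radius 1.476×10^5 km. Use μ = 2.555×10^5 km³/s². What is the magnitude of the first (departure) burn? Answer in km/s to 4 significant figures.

Δv₁ = 1.191 km/s

The Hohmann ellipse has a_t = (r₁ + r₂)/2 = 83550 km.
On the circular orbit at r = 19500 km, v_c = √(μ/r) = 3.620 km/s.
Transfer-orbit speed at the same r (vis-viva, a = a_t): v_t = √[μ(2/r − 1/a_t)] = 4.811 km/s.
Δv₁ = |v_t − v_c| = |4.811 − 3.620| = 1.191 km/s.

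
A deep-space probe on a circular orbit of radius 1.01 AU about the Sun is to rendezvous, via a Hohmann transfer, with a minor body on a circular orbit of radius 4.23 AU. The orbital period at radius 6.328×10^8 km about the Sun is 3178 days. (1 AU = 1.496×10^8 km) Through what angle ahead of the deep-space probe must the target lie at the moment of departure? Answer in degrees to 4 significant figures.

From Kepler's third law T² = 4π²r³/μ at r = 6.328×10^8 km, T = 3178 days = 3178 × 86400 s = 2.745792×10^8 s: μ = 4π²r³/T² = 1.32686×10^11 km³/s².
In km: r₁ = 1.01 × 1.496×10^8 = 1.51096×10^8 km; r₂ = 4.23 × 1.496×10^8 = 6.32808×10^8 km.
The Hohmann ellipse has a_t = (r₁ + r₂)/2 = 3.91952×10^8 km.
The half-period of the transfer ellipse is t = π√(a_t³/μ) = 6.6925×10^7 s.
The target's mean motion on its circular orbit is ω₂ = √(μ/r₂³) = 2.2883×10^-8 rad/s.
Angle swept by the target during transfer: ω₂·t = 1.5314 rad = 87.74°.
The deep-space probe traverses 180° on the transfer ellipse, so the target must lead by 180° − 87.74° = 92.26°.

φ = 92.26°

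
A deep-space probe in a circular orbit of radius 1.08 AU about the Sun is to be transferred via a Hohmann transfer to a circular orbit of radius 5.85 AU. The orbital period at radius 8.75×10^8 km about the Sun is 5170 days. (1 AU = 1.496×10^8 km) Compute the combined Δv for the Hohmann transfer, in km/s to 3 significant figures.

From Kepler's third law T² = 4π²r³/μ at r = 8.75×10^8 km, T = 5170 days = 5170 × 86400 s = 4.46688×10^8 s: μ = 4π²r³/T² = 1.32549×10^11 km³/s².
In km: r₁ = 1.08 × 1.496×10^8 = 1.61568×10^8 km; r₂ = 5.85 × 1.496×10^8 = 8.7516×10^8 km.
Semi-major axis of the transfer orbit: a_t = (1.61568×10^8 + 8.7516×10^8)/2 = 5.18364×10^8 km.
At r₁ the circular-orbit speed is v₁ = √(μ/r₁) = 28.6424 km/s.
Transfer-orbit speed at r₁ (v² = μ(2/r − 1/a)): v_p = √[μ(2/r₁ − 1/a_t)] = 37.2166 km/s.
First burn Δv₁ = |v_p − v₁| = 8.574 km/s.
Circular speed at r₂: v₂ = √(μ/r₂) = 12.307 km/s.
Transfer-orbit speed at r₂: v_a = √[μ(2/r₂ − 1/a_t)] = 6.8708 km/s.
Second burn Δv₂ = |v₂ − v_a| = 5.436 km/s.
Total Δv = Δv₁ + Δv₂ = 14.01 km/s.

Δv = 14.0 km/s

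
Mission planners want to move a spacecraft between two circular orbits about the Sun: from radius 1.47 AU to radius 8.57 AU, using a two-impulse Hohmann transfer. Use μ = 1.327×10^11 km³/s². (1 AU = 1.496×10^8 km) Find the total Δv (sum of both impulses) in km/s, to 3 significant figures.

Δv = 12.2 km/s

In km: r₁ = 1.47 × 1.496×10^8 = 2.19912×10^8 km; r₂ = 8.57 × 1.496×10^8 = 1.282072×10^9 km.
Transfer-ellipse semi-major axis a_t = (r₁ + r₂)/2 = (2.19912×10^8 + 1.282072×10^9)/2 = 7.50992×10^8 km.
At r₁ the circular-orbit speed is v₁ = √(μ/r₁) = 24.565 km/s.
On the transfer ellipse at r₁, vis-viva equation gives v_p = √[μ(2/r₁ − 1/a_t)] = 32.096 km/s.
First burn Δv₁ = |v_p − v₁| = 7.531 km/s.
Circular speed at r₂: v₂ = √(μ/r₂) = 10.1737 km/s.
Transfer-orbit speed at r₂: v_a = √[μ(2/r₂ − 1/a_t)] = 5.50536 km/s.
Second burn Δv₂ = |v₂ − v_a| = 4.668 km/s.
Δv = Δv₁ + Δv₂ = 7.531 + 4.668 = 12.20 km/s.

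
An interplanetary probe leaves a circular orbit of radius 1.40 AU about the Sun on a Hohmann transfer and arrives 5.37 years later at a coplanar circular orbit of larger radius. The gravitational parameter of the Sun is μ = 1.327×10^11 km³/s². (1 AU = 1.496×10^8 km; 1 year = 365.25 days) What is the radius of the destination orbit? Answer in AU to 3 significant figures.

In km: r₁ = 1.40 × 1.496×10^8 = 2.0944×10^8 km.
Transfer time t = 5.37 years × 365.25 × 86400 s = 1.69464312×10^8 s, and t = π√(a_t³/μ).
So a_t = (μ t²/π²)^(1/3) = (1.327×10^11 × (1.69464312×10^8)² / π²)^(1/3) = 7.2819×10^8 km.
Since a_t = (r₁ + r₂)/2, r₂ = 2a_t − r₁ = 2×7.2819×10^8 − 2.0944×10^8 = 1.24694×10^9 km.
In AU: r₂ = 1.24694×10^9 / 1.496×10^8 = 8.34 AU.

r₂ = 8.34 AU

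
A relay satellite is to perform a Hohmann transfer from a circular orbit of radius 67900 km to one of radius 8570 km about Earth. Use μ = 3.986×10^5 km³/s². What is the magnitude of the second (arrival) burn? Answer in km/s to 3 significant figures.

Transfer-ellipse semi-major axis a_t = (r₁ + r₂)/2 = (67900 + 8570)/2 = 38235 km.
On the circular orbit at r = 8570 km, v_c = √(μ/r) = 6.820 km/s.
Vis-viva on the transfer ellipse at r = 8570 km gives v_t = √[μ(2/r − 1/a_t)] = 9.088 km/s.
Δv₂ = |v_t − v_c| = |9.088 − 6.820| = 2.268 km/s.

Δv₂ = 2.27 km/s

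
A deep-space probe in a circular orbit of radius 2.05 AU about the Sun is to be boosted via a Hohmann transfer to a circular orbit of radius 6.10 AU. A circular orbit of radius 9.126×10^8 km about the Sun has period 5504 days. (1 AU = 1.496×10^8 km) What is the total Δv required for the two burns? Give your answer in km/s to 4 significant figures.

Δv = 8.154 km/s

From Kepler's third law T² = 4π²r³/μ at r = 9.126×10^8 km, T = 5504 days = 5504 × 86400 s = 4.755456×10^8 s: μ = 4π²r³/T² = 1.32683×10^11 km³/s².
In km: r₁ = 2.05 × 1.496×10^8 = 3.0668×10^8 km; r₂ = 6.10 × 1.496×10^8 = 9.1256×10^8 km.
Transfer-ellipse semi-major axis a_t = (r₁ + r₂)/2 = (3.0668×10^8 + 9.1256×10^8)/2 = 6.0962×10^8 km.
Circular speed at r₁: v₁ = √(μ/r₁) = √(1.32683×10^11/3.0668×10^8) = 20.8001 km/s.
On the transfer ellipse at r₁, vis-viva gives v_p = √[μ(2/r₁ − 1/a_t)] = 25.4488 km/s.
First burn Δv₁ = |v_p − v₁| = 4.6487 km/s.
At r₂, v₂ = √(μ/r₂) = 12.0581 km/s.
Transfer-orbit speed at r₂: v_a = √[μ(2/r₂ − 1/a_t)] = 8.55246 km/s.
Second burn Δv₂ = |v₂ − v_a| = 3.5056 km/s.
Total Δv = Δv₁ + Δv₂ = 8.154 km/s.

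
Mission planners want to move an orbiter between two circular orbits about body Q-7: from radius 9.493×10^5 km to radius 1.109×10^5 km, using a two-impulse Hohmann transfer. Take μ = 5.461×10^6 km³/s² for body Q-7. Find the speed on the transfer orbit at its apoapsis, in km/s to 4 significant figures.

v = 1.097 km/s

Semi-major axis of the transfer orbit: a_t = (9.493×10^5 + 1.109×10^5)/2 = 5.301×10^5 km.
The apoapsis of the transfer ellipse is at r = 9.493×10^5 km.
From the vis-viva equation, v = √[μ(2/r − 1/a_t)] = 1.097 km/s.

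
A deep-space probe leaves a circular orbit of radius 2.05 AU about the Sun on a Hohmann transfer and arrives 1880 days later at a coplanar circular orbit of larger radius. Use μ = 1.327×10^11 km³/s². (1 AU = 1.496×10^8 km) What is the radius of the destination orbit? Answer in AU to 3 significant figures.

In km: r₁ = 2.05 × 1.496×10^8 = 3.0668×10^8 km.
Transfer time t = 1880 days = 1.62432×10^8 s, and t = π√(a_t³/μ).
So a_t = (μ t²/π²)^(1/3) = (1.327×10^11 × (1.62432×10^8)² / π²)^(1/3) = 7.0790×10^8 km.
Since a_t = (r₁ + r₂)/2, r₂ = 2a_t − r₁ = 2×7.0790×10^8 − 3.0668×10^8 = 1.10912×10^9 km.
In AU: r₂ = 1.10912×10^9 / 1.496×10^8 = 7.41 AU.

r₂ = 7.41 AU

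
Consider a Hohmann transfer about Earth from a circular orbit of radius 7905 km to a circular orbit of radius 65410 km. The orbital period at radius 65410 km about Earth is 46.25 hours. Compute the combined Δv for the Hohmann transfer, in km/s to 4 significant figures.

Δv = 3.706 km/s

From Kepler's third law T² = 4π²r³/μ at r = 65410 km, T = 46.25 hours = 46.25 × 3600 s = 1.665×10^5 s: μ = 4π²r³/T² = 3.98532×10^5 km³/s².
The Hohmann ellipse has a_t = (r₁ + r₂)/2 = 36657.5 km.
Circular speed at r₁: v₁ = √(μ/r₁) = √(3.98532×10^5/7905) = 7.1004 km/s.
Transfer-orbit speed at r₁ (v² = μ(2/r − 1/a)): v_p = √[μ(2/r₁ − 1/a_t)] = 9.4847 km/s.
First burn Δv₁ = |v_p − v₁| = 2.384 km/s.
Circular speed at r₂: v₂ = √(μ/r₂) = 2.468 km/s.
Transfer-orbit speed at r₂: v_a = √[μ(2/r₂ − 1/a_t)] = 1.146 km/s.
Second burn Δv₂ = |v₂ − v_a| = 1.322 km/s.
Total Δv = Δv₁ + Δv₂ = 3.706 km/s.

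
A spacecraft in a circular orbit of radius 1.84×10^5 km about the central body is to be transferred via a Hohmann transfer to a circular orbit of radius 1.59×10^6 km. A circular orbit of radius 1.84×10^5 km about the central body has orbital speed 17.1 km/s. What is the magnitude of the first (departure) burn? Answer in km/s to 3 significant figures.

From the circular-orbit relation v² = μ/r at r = 1.84×10^5 km: μ = v²r = (17.1)² × 1.84×10^5 = 5.38034×10^7 km³/s².
Semi-major axis of the transfer orbit: a_t = (1.840×10^5 + 1.590×10^6)/2 = 8.870×10^5 km.
On the circular orbit at r = 1.840×10^5 km, v_c = √(μ/r) = 17.100 km/s.
Vis-viva on the transfer ellipse at r = 1.840×10^5 km gives v_t = √[μ(2/r − 1/a_t)] = 22.895 km/s.
Δv₁ = |v_t − v_c| = |22.895 − 17.100| = 5.795 km/s.

Δv₁ = 5.79 km/s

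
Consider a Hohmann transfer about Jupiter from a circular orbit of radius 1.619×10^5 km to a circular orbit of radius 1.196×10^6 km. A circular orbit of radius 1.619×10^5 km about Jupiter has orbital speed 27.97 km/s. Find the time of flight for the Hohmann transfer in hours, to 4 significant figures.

From the circular-orbit relation v² = μ/r at r = 1.619×10^5 km: μ = v²r = (27.97)² × 1.619×10^5 = 1.26658×10^8 km³/s².
Semi-major axis of the transfer orbit: a_t = (1.619×10^5 + 1.196×10^6)/2 = 6.7895×10^5 km.
Transfer time t = π√(a_t³/μ) = π√((6.7895×10^5)³ / 1.26658×10^8) = 1.5617×10^5 s.
Converting: 1.5617×10^5 s ÷ 3600 s/hour = 43.38 hours.

t = 43.38 hours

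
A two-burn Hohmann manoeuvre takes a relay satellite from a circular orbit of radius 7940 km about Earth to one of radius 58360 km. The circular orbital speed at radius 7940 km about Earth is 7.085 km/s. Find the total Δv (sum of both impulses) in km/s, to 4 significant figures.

Δv = 3.650 km/s

From the circular-orbit relation v² = μ/r at r = 7940 km: μ = v²r = (7.085)² × 7940 = 3.98566×10^5 km³/s².
Transfer-ellipse semi-major axis a_t = (r₁ + r₂)/2 = (7940 + 58360)/2 = 33150 km.
Circular speed at r₁: v₁ = √(μ/r₁) = √(3.98566×10^5/7940) = 7.085 km/s.
Transfer-orbit speed at r₁ (vis-viva equation): v_p = √[μ(2/r₁ − 1/a_t)] = 9.401 km/s.
First burn Δv₁ = |v_p − v₁| = 2.316 km/s.
Circular speed at r₂: v₂ = √(μ/r₂) = 2.613 km/s.
Transfer-orbit speed at r₂: v_a = √[μ(2/r₂ − 1/a_t)] = 1.279 km/s.
Second burn Δv₂ = |v₂ − v_a| = 1.334 km/s.
Total Δv = Δv₁ + Δv₂ = 3.650 km/s.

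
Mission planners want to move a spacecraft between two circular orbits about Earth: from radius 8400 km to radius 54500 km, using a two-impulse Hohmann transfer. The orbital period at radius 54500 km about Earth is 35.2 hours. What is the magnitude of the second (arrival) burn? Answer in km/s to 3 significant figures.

From Kepler's third law T² = 4π²r³/μ at r = 54500 km, T = 35.2 hours = 35.2 × 3600 s = 1.2672×10^5 s: μ = 4π²r³/T² = 3.97978×10^5 km³/s².
Transfer-ellipse semi-major axis a_t = (r₁ + r₂)/2 = (8400 + 54500)/2 = 31450 km.
On the circular orbit at r = 54500 km, v_c = √(μ/r) = 2.7023 km/s.
Transfer-orbit speed at the same r (vis-viva, a = a_t): v_t = √[μ(2/r − 1/a_t)] = 1.3966 km/s.
Δv₂ = |v_t − v_c| = |1.3966 − 2.7023| = 1.306 km/s.

Δv₂ = 1.31 km/s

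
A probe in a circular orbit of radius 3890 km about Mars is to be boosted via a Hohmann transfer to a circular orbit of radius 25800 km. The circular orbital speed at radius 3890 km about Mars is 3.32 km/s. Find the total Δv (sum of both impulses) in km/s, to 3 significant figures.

Δv = 1.69 km/s

From the circular-orbit relation v² = μ/r at r = 3890 km: μ = v²r = (3.32)² × 3890 = 42877.1 km³/s².
Semi-major axis of the transfer orbit: a_t = (3890 + 25800)/2 = 14845 km.
At r₁ the circular-orbit speed is v₁ = √(μ/r₁) = 3.320 km/s.
On the transfer ellipse at r₁, vis-viva gives v_p = √[μ(2/r₁ − 1/a_t)] = 4.377 km/s.
First burn Δv₁ = |v_p − v₁| = 1.057 km/s.
Circular speed at r₂: v₂ = √(μ/r₂) = 1.2891 km/s.
Transfer-orbit speed at r₂: v_a = √[μ(2/r₂ − 1/a_t)] = 0.65991 km/s.
Second burn Δv₂ = |v₂ − v_a| = 0.6292 km/s.
Total Δv = Δv₁ + Δv₂ = 1.686 km/s.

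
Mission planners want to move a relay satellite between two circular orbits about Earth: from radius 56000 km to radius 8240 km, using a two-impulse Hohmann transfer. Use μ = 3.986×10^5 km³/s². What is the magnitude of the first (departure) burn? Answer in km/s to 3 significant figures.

Δv₁ = 1.32 km/s

The Hohmann ellipse has a_t = (r₁ + r₂)/2 = 32120 km.
Circular speed at r = 56000 km: v_c = √(μ/r) = 2.668 km/s.
Vis-viva on the transfer ellipse at r = 56000 km gives v_t = √[μ(2/r − 1/a_t)] = 1.351 km/s.
Δv₁ = |v_t − v_c| = |1.351 − 2.668| = 1.317 km/s.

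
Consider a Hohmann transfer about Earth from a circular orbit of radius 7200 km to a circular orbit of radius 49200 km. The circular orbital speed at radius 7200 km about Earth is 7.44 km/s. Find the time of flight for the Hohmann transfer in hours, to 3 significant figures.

From the circular-orbit relation v² = μ/r at r = 7200 km: μ = v²r = (7.44)² × 7200 = 3.98546×10^5 km³/s².
Semi-major axis of the transfer orbit: a_t = (7200 + 49200)/2 = 28200 km.
Transfer time t = π√(a_t³/μ) = π√((28200)³ / 3.98546×10^5) = 23570 s.
Converting: 23570 s ÷ 3600 s/hour = 6.55 hours.

t = 6.55 hours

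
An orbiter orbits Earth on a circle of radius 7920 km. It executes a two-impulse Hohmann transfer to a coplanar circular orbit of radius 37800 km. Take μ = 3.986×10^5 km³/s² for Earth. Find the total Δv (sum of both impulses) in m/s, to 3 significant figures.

Semi-major axis of the transfer orbit: a_t = (7920 + 37800)/2 = 22860 km.
At r₁ the circular-orbit speed is v₁ = √(μ/r₁) = 7.094 km/s.
On the transfer ellipse at r₁, vis-viva equation gives v_p = √[μ(2/r₁ − 1/a_t)] = 9.122 km/s.
First burn Δv₁ = |v_p − v₁| = 2.028 km/s.
At r₂, v₂ = √(μ/r₂) = 3.247 km/s.
Transfer-orbit speed at r₂: v_a = √[μ(2/r₂ − 1/a_t)] = 1.911 km/s.
Second burn Δv₂ = |v₂ − v_a| = 1.336 km/s.
Δv = Δv₁ + Δv₂ = 2.028 + 1.336 = 3.364 km/s.

Δv = 3360 m/s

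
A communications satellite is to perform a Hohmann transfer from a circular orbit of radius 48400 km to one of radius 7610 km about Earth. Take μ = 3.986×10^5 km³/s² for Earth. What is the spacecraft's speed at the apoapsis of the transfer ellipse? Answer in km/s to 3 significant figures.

Transfer-ellipse semi-major axis a_t = (r₁ + r₂)/2 = (48400 + 7610)/2 = 28005 km.
At apoapsis, r = 48400 km.
Applying v² = μ(2/r − 1/a_t): v = 1.496 km/s.

v = 1.50 km/s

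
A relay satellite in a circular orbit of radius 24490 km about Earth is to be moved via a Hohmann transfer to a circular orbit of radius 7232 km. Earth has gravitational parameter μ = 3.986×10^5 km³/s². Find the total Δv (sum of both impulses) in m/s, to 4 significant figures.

The Hohmann ellipse has a_t = (r₁ + r₂)/2 = 15861 km.
Circular speed at r₁: v₁ = √(μ/r₁) = √(3.986×10^5/24490) = 4.034 km/s.
On the transfer ellipse at r₁, vis-viva equation gives v_a = √[μ(2/r₁ − 1/a_t)] = 2.724 km/s.
First burn Δv₁ = |v_a − v₁| = 1.310 km/s.
Circular speed at r₂: v₂ = √(μ/r₂) = 7.424 km/s.
Transfer-orbit speed at r₂: v_p = √[μ(2/r₂ − 1/a_t)] = 9.225 km/s.
Second burn Δv₂ = |v₂ − v_p| = 1.801 km/s.
Total Δv = Δv₁ + Δv₂ = 3.111 km/s.

Δv = 3111 m/s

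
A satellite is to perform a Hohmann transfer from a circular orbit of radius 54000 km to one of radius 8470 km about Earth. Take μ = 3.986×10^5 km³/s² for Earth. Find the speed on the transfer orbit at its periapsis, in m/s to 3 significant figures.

v = 9020 m/s

Transfer-ellipse semi-major axis a_t = (r₁ + r₂)/2 = (54000 + 8470)/2 = 31235 km.
The periapsis of the transfer ellipse is at r = 8470 km.
From the vis-viva equation, v = √[μ(2/r − 1/a_t)] = 9.020 km/s.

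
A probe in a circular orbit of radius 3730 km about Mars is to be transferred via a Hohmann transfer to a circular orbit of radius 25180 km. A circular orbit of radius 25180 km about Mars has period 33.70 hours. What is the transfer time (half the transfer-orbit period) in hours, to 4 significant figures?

From Kepler's third law T² = 4π²r³/μ at r = 25180 km, T = 33.70 hours = 33.70 × 3600 s = 1.2132×10^5 s: μ = 4π²r³/T² = 42821.5 km³/s².
Transfer-ellipse semi-major axis a_t = (r₁ + r₂)/2 = (3730 + 25180)/2 = 14455 km.
Half the transfer-orbit period gives t = π√(a_t³/μ) = 26384 s.
Converting: 26384 s ÷ 3600 s/hour = 7.329 hours.

t = 7.329 hours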